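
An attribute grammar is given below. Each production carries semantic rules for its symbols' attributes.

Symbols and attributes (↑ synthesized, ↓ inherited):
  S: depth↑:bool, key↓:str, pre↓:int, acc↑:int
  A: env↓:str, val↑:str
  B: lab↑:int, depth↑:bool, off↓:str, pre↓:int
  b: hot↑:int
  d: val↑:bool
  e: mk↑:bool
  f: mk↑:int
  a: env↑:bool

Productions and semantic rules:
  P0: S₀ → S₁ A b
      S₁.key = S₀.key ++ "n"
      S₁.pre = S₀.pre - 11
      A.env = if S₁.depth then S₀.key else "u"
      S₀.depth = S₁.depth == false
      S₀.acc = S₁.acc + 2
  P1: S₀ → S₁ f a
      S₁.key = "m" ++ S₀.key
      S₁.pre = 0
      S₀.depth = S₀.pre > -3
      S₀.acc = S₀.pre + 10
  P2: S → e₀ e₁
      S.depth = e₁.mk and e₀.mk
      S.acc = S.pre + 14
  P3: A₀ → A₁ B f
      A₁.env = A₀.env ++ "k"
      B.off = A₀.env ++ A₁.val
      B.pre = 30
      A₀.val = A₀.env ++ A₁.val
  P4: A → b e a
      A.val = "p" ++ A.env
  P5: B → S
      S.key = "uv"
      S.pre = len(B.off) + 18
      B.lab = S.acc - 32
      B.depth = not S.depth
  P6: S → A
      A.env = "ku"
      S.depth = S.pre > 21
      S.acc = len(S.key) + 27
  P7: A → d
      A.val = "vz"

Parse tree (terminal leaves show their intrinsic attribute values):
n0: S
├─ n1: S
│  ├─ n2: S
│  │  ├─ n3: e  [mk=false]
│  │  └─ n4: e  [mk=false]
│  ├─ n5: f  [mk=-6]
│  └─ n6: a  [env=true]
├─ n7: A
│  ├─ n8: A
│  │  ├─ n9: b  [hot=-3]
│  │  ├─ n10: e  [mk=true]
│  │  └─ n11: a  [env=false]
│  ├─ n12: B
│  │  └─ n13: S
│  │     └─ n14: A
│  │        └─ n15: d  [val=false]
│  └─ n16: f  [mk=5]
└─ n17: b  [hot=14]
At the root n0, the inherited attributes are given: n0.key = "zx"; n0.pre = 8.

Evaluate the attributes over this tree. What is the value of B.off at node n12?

1. n0.key = "zx"  [given at root]
2. n0.pre = 8  [given at root]
3. n1.key = "zxn"  [S₀.key ++ "n"]
4. n1.pre = -3  [S₀.pre - 11]
5. n2.key = "mzxn"  ["m" ++ S₀.key]
6. n2.pre = 0  [0]
7. n3.mk = false  [terminal]
8. n4.mk = false  [terminal]
9. n2.depth = false  [e₁.mk and e₀.mk]
10. n2.acc = 14  [S.pre + 14]
11. n5.mk = -6  [terminal]
12. n6.env = true  [terminal]
13. n1.depth = false  [S₀.pre > -3]
14. n1.acc = 7  [S₀.pre + 10]
15. n7.env = "u"  [if S₁.depth then S₀.key else "u"]
16. n8.env = "uk"  [A₀.env ++ "k"]
17. n9.hot = -3  [terminal]
18. n10.mk = true  [terminal]
19. n11.env = false  [terminal]
20. n8.val = "puk"  ["p" ++ A.env]
21. n12.off = "upuk"  [A₀.env ++ A₁.val]
22. n12.pre = 30  [30]
23. n13.key = "uv"  ["uv"]
24. n13.pre = 22  [len(B.off) + 18]
25. n14.env = "ku"  ["ku"]
26. n15.val = false  [terminal]
27. n14.val = "vz"  ["vz"]
28. n13.depth = true  [S.pre > 21]
29. n13.acc = 29  [len(S.key) + 27]
30. n12.lab = -3  [S.acc - 32]
31. n12.depth = false  [not S.depth]
32. n16.mk = 5  [terminal]
33. n7.val = "upuk"  [A₀.env ++ A₁.val]
34. n17.hot = 14  [terminal]
35. n0.depth = true  [S₁.depth == false]
36. n0.acc = 9  [S₁.acc + 2]

"upuk"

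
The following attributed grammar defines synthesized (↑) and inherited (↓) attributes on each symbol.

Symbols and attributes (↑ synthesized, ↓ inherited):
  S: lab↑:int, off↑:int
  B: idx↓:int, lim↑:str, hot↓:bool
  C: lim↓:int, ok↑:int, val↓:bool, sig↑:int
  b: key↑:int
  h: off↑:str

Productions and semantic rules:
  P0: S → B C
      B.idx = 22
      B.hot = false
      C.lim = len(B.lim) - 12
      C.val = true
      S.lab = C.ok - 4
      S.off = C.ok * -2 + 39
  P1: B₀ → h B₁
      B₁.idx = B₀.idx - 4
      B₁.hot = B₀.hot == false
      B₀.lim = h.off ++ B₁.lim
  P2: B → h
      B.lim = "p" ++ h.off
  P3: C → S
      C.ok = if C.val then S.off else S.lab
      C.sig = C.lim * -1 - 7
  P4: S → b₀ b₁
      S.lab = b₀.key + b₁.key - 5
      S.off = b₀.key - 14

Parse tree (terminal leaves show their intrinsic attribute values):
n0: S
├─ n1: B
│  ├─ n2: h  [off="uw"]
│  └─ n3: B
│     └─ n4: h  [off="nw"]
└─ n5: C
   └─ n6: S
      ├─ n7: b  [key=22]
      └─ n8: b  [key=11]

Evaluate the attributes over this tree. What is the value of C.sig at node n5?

1. n1.idx = 22  [22]
2. n1.hot = false  [false]
3. n2.off = "uw"  [terminal]
4. n3.idx = 18  [B₀.idx - 4]
5. n3.hot = true  [B₀.hot == false]
6. n4.off = "nw"  [terminal]
7. n3.lim = "pnw"  ["p" ++ h.off]
8. n1.lim = "uwpnw"  [h.off ++ B₁.lim]
9. n5.lim = -7  [len(B.lim) - 12]
10. n5.val = true  [true]
11. n7.key = 22  [terminal]
12. n8.key = 11  [terminal]
13. n6.lab = 28  [b₀.key + b₁.key - 5]
14. n6.off = 8  [b₀.key - 14]
15. n5.ok = 8  [if C.val then S.off else S.lab]
16. n5.sig = 0  [C.lim * -1 - 7]
17. n0.lab = 4  [C.ok - 4]
18. n0.off = 23  [C.ok * -2 + 39]

0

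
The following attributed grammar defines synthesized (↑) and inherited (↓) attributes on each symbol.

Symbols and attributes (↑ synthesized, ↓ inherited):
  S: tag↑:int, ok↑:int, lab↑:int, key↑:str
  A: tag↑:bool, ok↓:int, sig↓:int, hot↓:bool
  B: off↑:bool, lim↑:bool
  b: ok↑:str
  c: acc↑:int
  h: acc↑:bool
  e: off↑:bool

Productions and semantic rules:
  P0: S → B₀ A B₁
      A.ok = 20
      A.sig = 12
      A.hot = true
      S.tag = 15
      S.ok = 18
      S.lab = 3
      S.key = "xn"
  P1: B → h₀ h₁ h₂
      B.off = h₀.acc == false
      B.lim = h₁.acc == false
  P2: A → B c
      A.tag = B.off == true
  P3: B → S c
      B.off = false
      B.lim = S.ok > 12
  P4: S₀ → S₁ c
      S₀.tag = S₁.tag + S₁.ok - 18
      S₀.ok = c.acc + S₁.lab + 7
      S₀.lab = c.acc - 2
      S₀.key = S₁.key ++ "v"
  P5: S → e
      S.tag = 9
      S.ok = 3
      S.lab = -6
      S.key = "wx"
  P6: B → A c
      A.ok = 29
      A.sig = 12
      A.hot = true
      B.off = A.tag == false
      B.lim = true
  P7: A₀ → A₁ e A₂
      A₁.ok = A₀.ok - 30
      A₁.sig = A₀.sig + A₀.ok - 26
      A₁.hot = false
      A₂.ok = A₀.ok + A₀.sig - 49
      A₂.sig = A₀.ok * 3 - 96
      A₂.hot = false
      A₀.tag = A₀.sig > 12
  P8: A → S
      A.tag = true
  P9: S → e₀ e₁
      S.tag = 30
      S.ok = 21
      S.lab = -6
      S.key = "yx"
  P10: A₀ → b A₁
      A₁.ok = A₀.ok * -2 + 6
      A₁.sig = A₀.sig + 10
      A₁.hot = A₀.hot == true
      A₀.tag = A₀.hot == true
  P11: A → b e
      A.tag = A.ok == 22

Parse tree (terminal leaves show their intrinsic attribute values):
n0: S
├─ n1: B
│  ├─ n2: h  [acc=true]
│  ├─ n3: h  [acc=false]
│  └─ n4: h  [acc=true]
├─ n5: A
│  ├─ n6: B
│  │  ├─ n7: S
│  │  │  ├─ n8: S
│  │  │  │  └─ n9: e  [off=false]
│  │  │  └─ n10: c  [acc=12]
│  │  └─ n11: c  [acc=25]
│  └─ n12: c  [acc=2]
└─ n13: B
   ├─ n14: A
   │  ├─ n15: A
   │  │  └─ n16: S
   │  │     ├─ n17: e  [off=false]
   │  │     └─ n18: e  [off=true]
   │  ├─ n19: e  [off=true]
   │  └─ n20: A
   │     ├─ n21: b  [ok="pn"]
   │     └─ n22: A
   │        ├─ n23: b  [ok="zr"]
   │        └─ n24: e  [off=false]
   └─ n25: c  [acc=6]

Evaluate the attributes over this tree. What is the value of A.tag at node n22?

1. n2.acc = true  [terminal]
2. n3.acc = false  [terminal]
3. n4.acc = true  [terminal]
4. n1.off = false  [h₀.acc == false]
5. n1.lim = true  [h₁.acc == false]
6. n5.ok = 20  [20]
7. n5.sig = 12  [12]
8. n5.hot = true  [true]
9. n9.off = false  [terminal]
10. n8.tag = 9  [9]
11. n8.ok = 3  [3]
12. n8.lab = -6  [-6]
13. n8.key = "wx"  ["wx"]
14. n10.acc = 12  [terminal]
15. n7.tag = -6  [S₁.tag + S₁.ok - 18]
16. n7.ok = 13  [c.acc + S₁.lab + 7]
17. n7.lab = 10  [c.acc - 2]
18. n7.key = "wxv"  [S₁.key ++ "v"]
19. n11.acc = 25  [terminal]
20. n6.off = false  [false]
21. n6.lim = true  [S.ok > 12]
22. n12.acc = 2  [terminal]
23. n5.tag = false  [B.off == true]
24. n14.ok = 29  [29]
25. n14.sig = 12  [12]
26. n14.hot = true  [true]
27. n15.ok = -1  [A₀.ok - 30]
28. n15.sig = 15  [A₀.sig + A₀.ok - 26]
29. n15.hot = false  [false]
30. n17.off = false  [terminal]
31. n18.off = true  [terminal]
32. n16.tag = 30  [30]
33. n16.ok = 21  [21]
34. n16.lab = -6  [-6]
35. n16.key = "yx"  ["yx"]
36. n15.tag = true  [true]
37. n19.off = true  [terminal]
38. n20.ok = -8  [A₀.ok + A₀.sig - 49]
39. n20.sig = -9  [A₀.ok * 3 - 96]
40. n20.hot = false  [false]
41. n21.ok = "pn"  [terminal]
42. n22.ok = 22  [A₀.ok * -2 + 6]
43. n22.sig = 1  [A₀.sig + 10]
44. n22.hot = false  [A₀.hot == true]
45. n23.ok = "zr"  [terminal]
46. n24.off = false  [terminal]
47. n22.tag = true  [A.ok == 22]
48. n20.tag = false  [A₀.hot == true]
49. n14.tag = false  [A₀.sig > 12]
50. n25.acc = 6  [terminal]
51. n13.off = true  [A.tag == false]
52. n13.lim = true  [true]
53. n0.tag = 15  [15]
54. n0.ok = 18  [18]
55. n0.lab = 3  [3]
56. n0.key = "xn"  ["xn"]

true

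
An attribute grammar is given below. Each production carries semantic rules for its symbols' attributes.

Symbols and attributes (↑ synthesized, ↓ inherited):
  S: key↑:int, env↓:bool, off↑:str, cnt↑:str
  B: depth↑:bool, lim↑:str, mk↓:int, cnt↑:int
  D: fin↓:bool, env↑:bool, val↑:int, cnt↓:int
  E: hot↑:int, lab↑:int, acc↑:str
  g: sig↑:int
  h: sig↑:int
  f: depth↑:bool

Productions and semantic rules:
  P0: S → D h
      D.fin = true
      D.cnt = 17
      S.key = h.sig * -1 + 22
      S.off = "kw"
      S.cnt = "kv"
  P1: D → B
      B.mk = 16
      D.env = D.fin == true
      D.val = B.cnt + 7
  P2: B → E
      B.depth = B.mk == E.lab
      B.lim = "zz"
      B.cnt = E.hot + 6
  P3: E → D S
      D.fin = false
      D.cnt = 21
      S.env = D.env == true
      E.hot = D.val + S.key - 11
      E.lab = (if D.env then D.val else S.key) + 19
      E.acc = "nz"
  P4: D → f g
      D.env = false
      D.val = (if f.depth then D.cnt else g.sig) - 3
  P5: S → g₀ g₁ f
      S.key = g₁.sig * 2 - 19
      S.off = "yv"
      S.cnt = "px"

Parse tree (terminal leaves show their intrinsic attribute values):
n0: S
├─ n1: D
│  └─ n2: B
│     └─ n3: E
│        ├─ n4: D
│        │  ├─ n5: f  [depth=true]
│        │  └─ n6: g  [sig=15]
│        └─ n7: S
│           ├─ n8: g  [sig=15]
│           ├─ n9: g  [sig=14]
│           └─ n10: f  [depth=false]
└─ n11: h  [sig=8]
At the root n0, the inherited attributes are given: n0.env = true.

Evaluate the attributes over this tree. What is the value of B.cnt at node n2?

22

1. n0.env = true  [given at root]
2. n1.fin = true  [true]
3. n1.cnt = 17  [17]
4. n2.mk = 16  [16]
5. n4.fin = false  [false]
6. n4.cnt = 21  [21]
7. n5.depth = true  [terminal]
8. n6.sig = 15  [terminal]
9. n4.env = false  [false]
10. n4.val = 18  [(if f.depth then D.cnt else g.sig) - 3]
11. n7.env = false  [D.env == true]
12. n8.sig = 15  [terminal]
13. n9.sig = 14  [terminal]
14. n10.depth = false  [terminal]
15. n7.key = 9  [g₁.sig * 2 - 19]
16. n7.off = "yv"  ["yv"]
17. n7.cnt = "px"  ["px"]
18. n3.hot = 16  [D.val + S.key - 11]
19. n3.lab = 28  [(if D.env then D.val else S.key) + 19]
20. n3.acc = "nz"  ["nz"]
21. n2.depth = false  [B.mk == E.lab]
22. n2.lim = "zz"  ["zz"]
23. n2.cnt = 22  [E.hot + 6]
24. n1.env = true  [D.fin == true]
25. n1.val = 29  [B.cnt + 7]
26. n11.sig = 8  [terminal]
27. n0.key = 14  [h.sig * -1 + 22]
28. n0.off = "kw"  ["kw"]
29. n0.cnt = "kv"  ["kv"]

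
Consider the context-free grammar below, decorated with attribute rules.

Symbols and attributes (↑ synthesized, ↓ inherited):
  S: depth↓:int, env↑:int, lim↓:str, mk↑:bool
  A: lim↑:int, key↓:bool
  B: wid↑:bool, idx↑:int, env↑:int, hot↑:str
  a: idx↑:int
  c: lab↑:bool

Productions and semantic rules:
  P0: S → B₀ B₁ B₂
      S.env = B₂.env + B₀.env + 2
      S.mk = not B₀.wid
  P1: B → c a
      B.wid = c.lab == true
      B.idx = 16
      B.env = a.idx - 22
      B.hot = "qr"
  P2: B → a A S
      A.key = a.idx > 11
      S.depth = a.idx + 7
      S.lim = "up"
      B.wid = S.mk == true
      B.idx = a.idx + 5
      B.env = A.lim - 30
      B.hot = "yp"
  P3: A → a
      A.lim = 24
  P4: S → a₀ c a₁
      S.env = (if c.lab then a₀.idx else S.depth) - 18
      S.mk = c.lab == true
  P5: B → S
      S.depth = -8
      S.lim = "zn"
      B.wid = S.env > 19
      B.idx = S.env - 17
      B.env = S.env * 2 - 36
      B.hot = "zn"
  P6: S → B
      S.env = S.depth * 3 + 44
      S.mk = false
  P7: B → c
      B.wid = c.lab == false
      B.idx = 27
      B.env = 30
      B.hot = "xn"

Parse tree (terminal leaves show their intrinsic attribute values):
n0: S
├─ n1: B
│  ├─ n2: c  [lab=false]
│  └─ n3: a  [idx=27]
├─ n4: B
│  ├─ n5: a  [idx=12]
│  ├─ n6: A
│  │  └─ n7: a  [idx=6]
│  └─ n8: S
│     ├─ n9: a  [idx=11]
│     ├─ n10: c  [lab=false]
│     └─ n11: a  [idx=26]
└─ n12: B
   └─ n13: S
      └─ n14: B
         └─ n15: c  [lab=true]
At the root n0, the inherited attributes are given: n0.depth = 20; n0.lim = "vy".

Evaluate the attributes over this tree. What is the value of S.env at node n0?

11

1. n0.depth = 20  [given at root]
2. n0.lim = "vy"  [given at root]
3. n2.lab = false  [terminal]
4. n3.idx = 27  [terminal]
5. n1.wid = false  [c.lab == true]
6. n1.idx = 16  [16]
7. n1.env = 5  [a.idx - 22]
8. n1.hot = "qr"  ["qr"]
9. n5.idx = 12  [terminal]
10. n6.key = true  [a.idx > 11]
11. n7.idx = 6  [terminal]
12. n6.lim = 24  [24]
13. n8.depth = 19  [a.idx + 7]
14. n8.lim = "up"  ["up"]
15. n9.idx = 11  [terminal]
16. n10.lab = false  [terminal]
17. n11.idx = 26  [terminal]
18. n8.env = 1  [(if c.lab then a₀.idx else S.depth) - 18]
19. n8.mk = false  [c.lab == true]
20. n4.wid = false  [S.mk == true]
21. n4.idx = 17  [a.idx + 5]
22. n4.env = -6  [A.lim - 30]
23. n4.hot = "yp"  ["yp"]
24. n13.depth = -8  [-8]
25. n13.lim = "zn"  ["zn"]
26. n15.lab = true  [terminal]
27. n14.wid = false  [c.lab == false]
28. n14.idx = 27  [27]
29. n14.env = 30  [30]
30. n14.hot = "xn"  ["xn"]
31. n13.env = 20  [S.depth * 3 + 44]
32. n13.mk = false  [false]
33. n12.wid = true  [S.env > 19]
34. n12.idx = 3  [S.env - 17]
35. n12.env = 4  [S.env * 2 - 36]
36. n12.hot = "zn"  ["zn"]
37. n0.env = 11  [B₂.env + B₀.env + 2]
38. n0.mk = true  [not B₀.wid]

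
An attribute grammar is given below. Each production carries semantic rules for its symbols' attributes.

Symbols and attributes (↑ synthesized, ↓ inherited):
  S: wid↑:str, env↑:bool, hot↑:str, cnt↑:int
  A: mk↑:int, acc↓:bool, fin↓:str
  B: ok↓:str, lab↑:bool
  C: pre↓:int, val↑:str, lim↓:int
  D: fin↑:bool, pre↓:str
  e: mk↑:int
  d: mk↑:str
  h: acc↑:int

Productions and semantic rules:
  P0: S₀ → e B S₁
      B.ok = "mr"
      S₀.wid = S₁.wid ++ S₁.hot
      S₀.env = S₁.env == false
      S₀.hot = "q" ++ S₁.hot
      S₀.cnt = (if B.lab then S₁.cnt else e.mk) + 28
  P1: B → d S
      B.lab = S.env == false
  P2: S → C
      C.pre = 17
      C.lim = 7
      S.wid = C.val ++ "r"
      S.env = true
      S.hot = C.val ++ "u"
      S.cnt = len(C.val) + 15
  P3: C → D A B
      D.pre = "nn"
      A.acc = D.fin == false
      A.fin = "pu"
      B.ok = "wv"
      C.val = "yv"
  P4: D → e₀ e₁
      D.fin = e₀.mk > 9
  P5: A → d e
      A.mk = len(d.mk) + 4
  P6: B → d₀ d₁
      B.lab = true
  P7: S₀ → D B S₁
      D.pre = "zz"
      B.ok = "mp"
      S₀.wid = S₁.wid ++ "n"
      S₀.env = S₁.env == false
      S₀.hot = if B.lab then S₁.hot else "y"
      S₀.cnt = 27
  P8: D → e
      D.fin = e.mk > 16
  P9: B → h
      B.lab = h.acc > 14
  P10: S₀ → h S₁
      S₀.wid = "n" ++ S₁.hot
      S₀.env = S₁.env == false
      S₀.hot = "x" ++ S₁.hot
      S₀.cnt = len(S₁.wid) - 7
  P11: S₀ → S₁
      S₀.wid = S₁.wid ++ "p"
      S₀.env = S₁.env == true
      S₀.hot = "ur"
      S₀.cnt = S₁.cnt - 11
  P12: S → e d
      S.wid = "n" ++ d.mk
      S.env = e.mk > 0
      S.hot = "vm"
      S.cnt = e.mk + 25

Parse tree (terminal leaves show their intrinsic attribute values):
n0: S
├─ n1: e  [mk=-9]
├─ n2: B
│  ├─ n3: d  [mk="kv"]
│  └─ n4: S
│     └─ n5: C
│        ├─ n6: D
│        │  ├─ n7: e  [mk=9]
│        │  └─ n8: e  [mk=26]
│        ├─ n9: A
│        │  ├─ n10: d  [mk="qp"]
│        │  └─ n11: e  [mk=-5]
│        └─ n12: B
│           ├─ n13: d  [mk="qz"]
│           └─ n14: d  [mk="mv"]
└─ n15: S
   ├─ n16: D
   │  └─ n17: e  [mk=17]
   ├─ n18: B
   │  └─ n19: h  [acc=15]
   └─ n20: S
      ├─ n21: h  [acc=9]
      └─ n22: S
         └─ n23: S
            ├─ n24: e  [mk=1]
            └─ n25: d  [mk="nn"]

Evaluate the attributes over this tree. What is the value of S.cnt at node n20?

1. n1.mk = -9  [terminal]
2. n2.ok = "mr"  ["mr"]
3. n3.mk = "kv"  [terminal]
4. n5.pre = 17  [17]
5. n5.lim = 7  [7]
6. n6.pre = "nn"  ["nn"]
7. n7.mk = 9  [terminal]
8. n8.mk = 26  [terminal]
9. n6.fin = false  [e₀.mk > 9]
10. n9.acc = true  [D.fin == false]
11. n9.fin = "pu"  ["pu"]
12. n10.mk = "qp"  [terminal]
13. n11.mk = -5  [terminal]
14. n9.mk = 6  [len(d.mk) + 4]
15. n12.ok = "wv"  ["wv"]
16. n13.mk = "qz"  [terminal]
17. n14.mk = "mv"  [terminal]
18. n12.lab = true  [true]
19. n5.val = "yv"  ["yv"]
20. n4.wid = "yvr"  [C.val ++ "r"]
21. n4.env = true  [true]
22. n4.hot = "yvu"  [C.val ++ "u"]
23. n4.cnt = 17  [len(C.val) + 15]
24. n2.lab = false  [S.env == false]
25. n16.pre = "zz"  ["zz"]
26. n17.mk = 17  [terminal]
27. n16.fin = true  [e.mk > 16]
28. n18.ok = "mp"  ["mp"]
29. n19.acc = 15  [terminal]
30. n18.lab = true  [h.acc > 14]
31. n21.acc = 9  [terminal]
32. n24.mk = 1  [terminal]
33. n25.mk = "nn"  [terminal]
34. n23.wid = "nnn"  ["n" ++ d.mk]
35. n23.env = true  [e.mk > 0]
36. n23.hot = "vm"  ["vm"]
37. n23.cnt = 26  [e.mk + 25]
38. n22.wid = "nnnp"  [S₁.wid ++ "p"]
39. n22.env = true  [S₁.env == true]
40. n22.hot = "ur"  ["ur"]
41. n22.cnt = 15  [S₁.cnt - 11]
42. n20.wid = "nur"  ["n" ++ S₁.hot]
43. n20.env = false  [S₁.env == false]
44. n20.hot = "xur"  ["x" ++ S₁.hot]
45. n20.cnt = -3  [len(S₁.wid) - 7]
46. n15.wid = "nurn"  [S₁.wid ++ "n"]
47. n15.env = true  [S₁.env == false]
48. n15.hot = "xur"  [if B.lab then S₁.hot else "y"]
49. n15.cnt = 27  [27]
50. n0.wid = "nurnxur"  [S₁.wid ++ S₁.hot]
51. n0.env = false  [S₁.env == false]
52. n0.hot = "qxur"  ["q" ++ S₁.hot]
53. n0.cnt = 19  [(if B.lab then S₁.cnt else e.mk) + 28]

-3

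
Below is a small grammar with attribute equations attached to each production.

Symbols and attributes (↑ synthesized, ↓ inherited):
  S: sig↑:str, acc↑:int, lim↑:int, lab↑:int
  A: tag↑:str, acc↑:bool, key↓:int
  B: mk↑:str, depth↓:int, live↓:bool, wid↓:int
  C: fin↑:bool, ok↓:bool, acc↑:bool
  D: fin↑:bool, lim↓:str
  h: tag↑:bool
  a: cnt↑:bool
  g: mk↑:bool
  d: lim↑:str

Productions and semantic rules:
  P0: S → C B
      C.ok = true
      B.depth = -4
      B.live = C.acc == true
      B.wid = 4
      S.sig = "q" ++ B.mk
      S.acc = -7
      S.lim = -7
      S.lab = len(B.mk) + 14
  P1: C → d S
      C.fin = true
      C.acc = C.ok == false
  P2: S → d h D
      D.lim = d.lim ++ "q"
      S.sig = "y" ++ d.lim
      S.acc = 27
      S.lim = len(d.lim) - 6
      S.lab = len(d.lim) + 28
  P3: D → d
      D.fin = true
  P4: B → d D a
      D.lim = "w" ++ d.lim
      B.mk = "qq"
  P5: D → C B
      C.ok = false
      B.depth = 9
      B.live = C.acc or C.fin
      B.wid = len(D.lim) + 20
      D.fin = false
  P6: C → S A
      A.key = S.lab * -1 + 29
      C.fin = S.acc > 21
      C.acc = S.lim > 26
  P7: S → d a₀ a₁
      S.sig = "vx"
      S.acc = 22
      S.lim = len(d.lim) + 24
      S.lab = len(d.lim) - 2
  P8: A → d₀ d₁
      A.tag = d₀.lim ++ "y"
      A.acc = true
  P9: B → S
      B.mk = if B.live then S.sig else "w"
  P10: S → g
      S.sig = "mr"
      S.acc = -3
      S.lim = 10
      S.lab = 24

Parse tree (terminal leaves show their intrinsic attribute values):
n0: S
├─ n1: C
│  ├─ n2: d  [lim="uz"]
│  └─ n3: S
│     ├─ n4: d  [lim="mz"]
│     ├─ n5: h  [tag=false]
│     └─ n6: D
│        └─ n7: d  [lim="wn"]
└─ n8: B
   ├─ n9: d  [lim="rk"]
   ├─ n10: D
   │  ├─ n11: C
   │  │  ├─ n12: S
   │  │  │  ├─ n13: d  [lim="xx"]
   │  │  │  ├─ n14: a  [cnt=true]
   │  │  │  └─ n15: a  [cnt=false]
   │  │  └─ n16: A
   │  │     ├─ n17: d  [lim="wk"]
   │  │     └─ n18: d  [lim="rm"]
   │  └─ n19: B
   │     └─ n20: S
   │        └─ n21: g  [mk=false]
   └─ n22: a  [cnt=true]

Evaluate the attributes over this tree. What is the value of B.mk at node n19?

"mr"

1. n1.ok = true  [true]
2. n2.lim = "uz"  [terminal]
3. n4.lim = "mz"  [terminal]
4. n5.tag = false  [terminal]
5. n6.lim = "mzq"  [d.lim ++ "q"]
6. n7.lim = "wn"  [terminal]
7. n6.fin = true  [true]
8. n3.sig = "ymz"  ["y" ++ d.lim]
9. n3.acc = 27  [27]
10. n3.lim = -4  [len(d.lim) - 6]
11. n3.lab = 30  [len(d.lim) + 28]
12. n1.fin = true  [true]
13. n1.acc = false  [C.ok == false]
14. n8.depth = -4  [-4]
15. n8.live = false  [C.acc == true]
16. n8.wid = 4  [4]
17. n9.lim = "rk"  [terminal]
18. n10.lim = "wrk"  ["w" ++ d.lim]
19. n11.ok = false  [false]
20. n13.lim = "xx"  [terminal]
21. n14.cnt = true  [terminal]
22. n15.cnt = false  [terminal]
23. n12.sig = "vx"  ["vx"]
24. n12.acc = 22  [22]
25. n12.lim = 26  [len(d.lim) + 24]
26. n12.lab = 0  [len(d.lim) - 2]
27. n16.key = 29  [S.lab * -1 + 29]
28. n17.lim = "wk"  [terminal]
29. n18.lim = "rm"  [terminal]
30. n16.tag = "wky"  [d₀.lim ++ "y"]
31. n16.acc = true  [true]
32. n11.fin = true  [S.acc > 21]
33. n11.acc = false  [S.lim > 26]
34. n19.depth = 9  [9]
35. n19.live = true  [C.acc or C.fin]
36. n19.wid = 23  [len(D.lim) + 20]
37. n21.mk = false  [terminal]
38. n20.sig = "mr"  ["mr"]
39. n20.acc = -3  [-3]
40. n20.lim = 10  [10]
41. n20.lab = 24  [24]
42. n19.mk = "mr"  [if B.live then S.sig else "w"]
43. n10.fin = false  [false]
44. n22.cnt = true  [terminal]
45. n8.mk = "qq"  ["qq"]
46. n0.sig = "qqq"  ["q" ++ B.mk]
47. n0.acc = -7  [-7]
48. n0.lim = -7  [-7]
49. n0.lab = 16  [len(B.mk) + 14]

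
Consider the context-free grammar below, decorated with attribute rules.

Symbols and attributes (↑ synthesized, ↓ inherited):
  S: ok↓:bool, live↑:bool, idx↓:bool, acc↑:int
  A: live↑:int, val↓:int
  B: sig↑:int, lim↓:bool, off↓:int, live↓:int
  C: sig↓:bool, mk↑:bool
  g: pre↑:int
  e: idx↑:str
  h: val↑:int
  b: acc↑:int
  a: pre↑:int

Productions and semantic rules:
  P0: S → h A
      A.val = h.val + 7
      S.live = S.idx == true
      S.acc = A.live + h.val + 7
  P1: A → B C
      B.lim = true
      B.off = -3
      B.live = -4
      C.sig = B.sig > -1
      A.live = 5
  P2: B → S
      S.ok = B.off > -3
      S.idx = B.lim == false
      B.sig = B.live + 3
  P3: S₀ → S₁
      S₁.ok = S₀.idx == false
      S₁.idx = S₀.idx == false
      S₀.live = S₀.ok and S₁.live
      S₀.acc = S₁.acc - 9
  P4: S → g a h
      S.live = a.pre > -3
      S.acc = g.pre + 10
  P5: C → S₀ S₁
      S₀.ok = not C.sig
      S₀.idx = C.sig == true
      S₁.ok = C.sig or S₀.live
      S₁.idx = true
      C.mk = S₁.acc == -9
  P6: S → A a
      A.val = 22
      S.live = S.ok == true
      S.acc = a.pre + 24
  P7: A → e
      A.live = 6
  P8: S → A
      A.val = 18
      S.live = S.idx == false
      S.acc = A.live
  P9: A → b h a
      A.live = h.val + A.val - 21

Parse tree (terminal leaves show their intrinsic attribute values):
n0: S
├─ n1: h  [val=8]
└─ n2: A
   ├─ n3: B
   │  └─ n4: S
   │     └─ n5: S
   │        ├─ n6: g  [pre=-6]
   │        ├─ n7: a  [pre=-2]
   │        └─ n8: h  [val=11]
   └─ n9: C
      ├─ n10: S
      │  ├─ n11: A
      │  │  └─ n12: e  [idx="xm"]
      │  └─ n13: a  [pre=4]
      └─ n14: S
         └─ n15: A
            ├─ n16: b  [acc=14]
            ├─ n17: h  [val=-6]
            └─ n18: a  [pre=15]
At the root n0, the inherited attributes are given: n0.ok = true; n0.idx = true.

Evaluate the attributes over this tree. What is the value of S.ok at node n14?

true

1. n0.ok = true  [given at root]
2. n0.idx = true  [given at root]
3. n1.val = 8  [terminal]
4. n2.val = 15  [h.val + 7]
5. n3.lim = true  [true]
6. n3.off = -3  [-3]
7. n3.live = -4  [-4]
8. n4.ok = false  [B.off > -3]
9. n4.idx = false  [B.lim == false]
10. n5.ok = true  [S₀.idx == false]
11. n5.idx = true  [S₀.idx == false]
12. n6.pre = -6  [terminal]
13. n7.pre = -2  [terminal]
14. n8.val = 11  [terminal]
15. n5.live = true  [a.pre > -3]
16. n5.acc = 4  [g.pre + 10]
17. n4.live = false  [S₀.ok and S₁.live]
18. n4.acc = -5  [S₁.acc - 9]
19. n3.sig = -1  [B.live + 3]
20. n9.sig = false  [B.sig > -1]
21. n10.ok = true  [not C.sig]
22. n10.idx = false  [C.sig == true]
23. n11.val = 22  [22]
24. n12.idx = "xm"  [terminal]
25. n11.live = 6  [6]
26. n13.pre = 4  [terminal]
27. n10.live = true  [S.ok == true]
28. n10.acc = 28  [a.pre + 24]
29. n14.ok = true  [C.sig or S₀.live]
30. n14.idx = true  [true]
31. n15.val = 18  [18]
32. n16.acc = 14  [terminal]
33. n17.val = -6  [terminal]
34. n18.pre = 15  [terminal]
35. n15.live = -9  [h.val + A.val - 21]
36. n14.live = false  [S.idx == false]
37. n14.acc = -9  [A.live]
38. n9.mk = true  [S₁.acc == -9]
39. n2.live = 5  [5]
40. n0.live = true  [S.idx == true]
41. n0.acc = 20  [A.live + h.val + 7]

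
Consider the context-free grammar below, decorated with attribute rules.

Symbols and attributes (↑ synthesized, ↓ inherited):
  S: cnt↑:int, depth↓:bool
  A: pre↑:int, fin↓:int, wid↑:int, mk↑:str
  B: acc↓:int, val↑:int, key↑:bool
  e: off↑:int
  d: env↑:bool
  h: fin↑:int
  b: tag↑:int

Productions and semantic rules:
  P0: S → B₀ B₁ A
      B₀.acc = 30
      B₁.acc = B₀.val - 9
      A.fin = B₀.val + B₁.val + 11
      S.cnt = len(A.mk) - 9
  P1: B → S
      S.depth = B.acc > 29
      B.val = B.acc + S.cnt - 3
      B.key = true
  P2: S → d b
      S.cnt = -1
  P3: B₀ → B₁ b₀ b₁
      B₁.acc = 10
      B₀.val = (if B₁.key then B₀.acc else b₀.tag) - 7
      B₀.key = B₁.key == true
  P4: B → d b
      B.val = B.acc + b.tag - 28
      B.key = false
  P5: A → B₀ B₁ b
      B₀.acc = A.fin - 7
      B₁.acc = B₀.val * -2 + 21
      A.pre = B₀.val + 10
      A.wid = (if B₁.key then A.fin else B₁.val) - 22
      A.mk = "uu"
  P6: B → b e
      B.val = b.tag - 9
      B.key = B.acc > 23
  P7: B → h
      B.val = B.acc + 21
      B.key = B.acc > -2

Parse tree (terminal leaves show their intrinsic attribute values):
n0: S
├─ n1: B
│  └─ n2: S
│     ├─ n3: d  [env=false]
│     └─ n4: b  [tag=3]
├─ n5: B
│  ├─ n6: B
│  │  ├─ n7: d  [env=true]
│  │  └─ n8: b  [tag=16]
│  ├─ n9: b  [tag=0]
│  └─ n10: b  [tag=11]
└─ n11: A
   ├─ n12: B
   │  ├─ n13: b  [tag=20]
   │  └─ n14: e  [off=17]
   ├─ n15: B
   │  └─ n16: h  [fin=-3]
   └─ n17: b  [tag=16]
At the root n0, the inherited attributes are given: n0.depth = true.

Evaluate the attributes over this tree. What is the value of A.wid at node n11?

8

1. n0.depth = true  [given at root]
2. n1.acc = 30  [30]
3. n2.depth = true  [B.acc > 29]
4. n3.env = false  [terminal]
5. n4.tag = 3  [terminal]
6. n2.cnt = -1  [-1]
7. n1.val = 26  [B.acc + S.cnt - 3]
8. n1.key = true  [true]
9. n5.acc = 17  [B₀.val - 9]
10. n6.acc = 10  [10]
11. n7.env = true  [terminal]
12. n8.tag = 16  [terminal]
13. n6.val = -2  [B.acc + b.tag - 28]
14. n6.key = false  [false]
15. n9.tag = 0  [terminal]
16. n10.tag = 11  [terminal]
17. n5.val = -7  [(if B₁.key then B₀.acc else b₀.tag) - 7]
18. n5.key = false  [B₁.key == true]
19. n11.fin = 30  [B₀.val + B₁.val + 11]
20. n12.acc = 23  [A.fin - 7]
21. n13.tag = 20  [terminal]
22. n14.off = 17  [terminal]
23. n12.val = 11  [b.tag - 9]
24. n12.key = false  [B.acc > 23]
25. n15.acc = -1  [B₀.val * -2 + 21]
26. n16.fin = -3  [terminal]
27. n15.val = 20  [B.acc + 21]
28. n15.key = true  [B.acc > -2]
29. n17.tag = 16  [terminal]
30. n11.pre = 21  [B₀.val + 10]
31. n11.wid = 8  [(if B₁.key then A.fin else B₁.val) - 22]
32. n11.mk = "uu"  ["uu"]
33. n0.cnt = -7  [len(A.mk) - 9]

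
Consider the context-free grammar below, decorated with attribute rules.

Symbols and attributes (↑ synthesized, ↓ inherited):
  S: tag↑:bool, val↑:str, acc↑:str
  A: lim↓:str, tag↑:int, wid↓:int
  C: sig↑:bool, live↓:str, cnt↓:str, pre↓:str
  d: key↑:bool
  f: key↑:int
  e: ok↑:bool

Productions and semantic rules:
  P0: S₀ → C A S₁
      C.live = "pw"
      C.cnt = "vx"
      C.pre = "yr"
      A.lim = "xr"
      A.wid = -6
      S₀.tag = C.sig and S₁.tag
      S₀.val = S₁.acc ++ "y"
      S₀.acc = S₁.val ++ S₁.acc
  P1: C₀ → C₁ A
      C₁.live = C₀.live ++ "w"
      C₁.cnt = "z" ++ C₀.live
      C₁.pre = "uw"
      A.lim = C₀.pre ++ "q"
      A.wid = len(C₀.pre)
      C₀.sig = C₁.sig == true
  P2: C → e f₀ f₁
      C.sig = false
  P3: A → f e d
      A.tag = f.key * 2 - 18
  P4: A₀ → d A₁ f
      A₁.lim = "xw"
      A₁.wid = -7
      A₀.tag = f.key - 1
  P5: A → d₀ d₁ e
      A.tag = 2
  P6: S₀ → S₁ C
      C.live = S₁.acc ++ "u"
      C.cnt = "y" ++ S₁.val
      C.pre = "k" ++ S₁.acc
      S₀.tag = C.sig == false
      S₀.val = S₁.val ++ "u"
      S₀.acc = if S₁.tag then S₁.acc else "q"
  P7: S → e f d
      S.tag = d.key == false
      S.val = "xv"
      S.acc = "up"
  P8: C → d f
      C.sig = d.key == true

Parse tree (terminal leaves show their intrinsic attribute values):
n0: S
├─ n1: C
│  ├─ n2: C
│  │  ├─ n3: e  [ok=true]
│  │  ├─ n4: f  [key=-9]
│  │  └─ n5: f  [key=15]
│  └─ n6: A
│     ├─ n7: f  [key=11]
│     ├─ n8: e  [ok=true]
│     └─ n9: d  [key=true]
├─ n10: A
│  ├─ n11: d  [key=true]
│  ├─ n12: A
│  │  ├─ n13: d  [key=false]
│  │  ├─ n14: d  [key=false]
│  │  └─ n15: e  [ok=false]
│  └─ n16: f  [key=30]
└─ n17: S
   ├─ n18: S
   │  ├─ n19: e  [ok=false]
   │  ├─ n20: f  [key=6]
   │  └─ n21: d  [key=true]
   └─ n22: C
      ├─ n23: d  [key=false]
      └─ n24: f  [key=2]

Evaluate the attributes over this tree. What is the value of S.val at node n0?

"qy"

1. n1.live = "pw"  ["pw"]
2. n1.cnt = "vx"  ["vx"]
3. n1.pre = "yr"  ["yr"]
4. n2.live = "pww"  [C₀.live ++ "w"]
5. n2.cnt = "zpw"  ["z" ++ C₀.live]
6. n2.pre = "uw"  ["uw"]
7. n3.ok = true  [terminal]
8. n4.key = -9  [terminal]
9. n5.key = 15  [terminal]
10. n2.sig = false  [false]
11. n6.lim = "yrq"  [C₀.pre ++ "q"]
12. n6.wid = 2  [len(C₀.pre)]
13. n7.key = 11  [terminal]
14. n8.ok = true  [terminal]
15. n9.key = true  [terminal]
16. n6.tag = 4  [f.key * 2 - 18]
17. n1.sig = false  [C₁.sig == true]
18. n10.lim = "xr"  ["xr"]
19. n10.wid = -6  [-6]
20. n11.key = true  [terminal]
21. n12.lim = "xw"  ["xw"]
22. n12.wid = -7  [-7]
23. n13.key = false  [terminal]
24. n14.key = false  [terminal]
25. n15.ok = false  [terminal]
26. n12.tag = 2  [2]
27. n16.key = 30  [terminal]
28. n10.tag = 29  [f.key - 1]
29. n19.ok = false  [terminal]
30. n20.key = 6  [terminal]
31. n21.key = true  [terminal]
32. n18.tag = false  [d.key == false]
33. n18.val = "xv"  ["xv"]
34. n18.acc = "up"  ["up"]
35. n22.live = "upu"  [S₁.acc ++ "u"]
36. n22.cnt = "yxv"  ["y" ++ S₁.val]
37. n22.pre = "kup"  ["k" ++ S₁.acc]
38. n23.key = false  [terminal]
39. n24.key = 2  [terminal]
40. n22.sig = false  [d.key == true]
41. n17.tag = true  [C.sig == false]
42. n17.val = "xvu"  [S₁.val ++ "u"]
43. n17.acc = "q"  [if S₁.tag then S₁.acc else "q"]
44. n0.tag = false  [C.sig and S₁.tag]
45. n0.val = "qy"  [S₁.acc ++ "y"]
46. n0.acc = "xvuq"  [S₁.val ++ S₁.acc]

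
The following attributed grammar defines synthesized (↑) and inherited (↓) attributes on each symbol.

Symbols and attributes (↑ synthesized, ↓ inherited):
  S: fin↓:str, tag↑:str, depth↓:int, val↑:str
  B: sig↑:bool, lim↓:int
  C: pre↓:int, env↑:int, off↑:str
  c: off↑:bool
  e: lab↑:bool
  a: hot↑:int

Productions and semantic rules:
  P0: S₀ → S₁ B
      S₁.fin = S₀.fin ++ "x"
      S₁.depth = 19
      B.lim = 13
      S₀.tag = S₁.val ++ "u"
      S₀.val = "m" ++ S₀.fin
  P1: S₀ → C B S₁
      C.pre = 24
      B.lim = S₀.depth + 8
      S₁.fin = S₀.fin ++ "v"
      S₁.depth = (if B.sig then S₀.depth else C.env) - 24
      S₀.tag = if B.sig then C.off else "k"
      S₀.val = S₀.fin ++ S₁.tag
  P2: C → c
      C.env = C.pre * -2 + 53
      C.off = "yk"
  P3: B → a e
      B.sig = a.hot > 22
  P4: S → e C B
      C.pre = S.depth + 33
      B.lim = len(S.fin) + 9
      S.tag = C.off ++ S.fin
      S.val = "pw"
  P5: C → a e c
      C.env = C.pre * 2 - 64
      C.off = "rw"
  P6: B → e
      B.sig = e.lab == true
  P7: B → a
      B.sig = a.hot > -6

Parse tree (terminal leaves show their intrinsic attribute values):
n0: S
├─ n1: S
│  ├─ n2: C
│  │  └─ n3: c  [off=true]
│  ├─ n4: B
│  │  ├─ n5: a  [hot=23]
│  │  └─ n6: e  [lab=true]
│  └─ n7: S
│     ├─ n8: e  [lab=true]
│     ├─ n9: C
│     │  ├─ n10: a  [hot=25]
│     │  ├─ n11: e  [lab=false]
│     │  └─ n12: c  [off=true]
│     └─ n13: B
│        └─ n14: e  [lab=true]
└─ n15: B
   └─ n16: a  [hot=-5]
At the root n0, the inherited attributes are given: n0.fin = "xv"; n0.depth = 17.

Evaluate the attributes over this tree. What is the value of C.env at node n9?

-8

1. n0.fin = "xv"  [given at root]
2. n0.depth = 17  [given at root]
3. n1.fin = "xvx"  [S₀.fin ++ "x"]
4. n1.depth = 19  [19]
5. n2.pre = 24  [24]
6. n3.off = true  [terminal]
7. n2.env = 5  [C.pre * -2 + 53]
8. n2.off = "yk"  ["yk"]
9. n4.lim = 27  [S₀.depth + 8]
10. n5.hot = 23  [terminal]
11. n6.lab = true  [terminal]
12. n4.sig = true  [a.hot > 22]
13. n7.fin = "xvxv"  [S₀.fin ++ "v"]
14. n7.depth = -5  [(if B.sig then S₀.depth else C.env) - 24]
15. n8.lab = true  [terminal]
16. n9.pre = 28  [S.depth + 33]
17. n10.hot = 25  [terminal]
18. n11.lab = false  [terminal]
19. n12.off = true  [terminal]
20. n9.env = -8  [C.pre * 2 - 64]
21. n9.off = "rw"  ["rw"]
22. n13.lim = 13  [len(S.fin) + 9]
23. n14.lab = true  [terminal]
24. n13.sig = true  [e.lab == true]
25. n7.tag = "rwxvxv"  [C.off ++ S.fin]
26. n7.val = "pw"  ["pw"]
27. n1.tag = "yk"  [if B.sig then C.off else "k"]
28. n1.val = "xvxrwxvxv"  [S₀.fin ++ S₁.tag]
29. n15.lim = 13  [13]
30. n16.hot = -5  [terminal]
31. n15.sig = true  [a.hot > -6]
32. n0.tag = "xvxrwxvxvu"  [S₁.val ++ "u"]
33. n0.val = "mxv"  ["m" ++ S₀.fin]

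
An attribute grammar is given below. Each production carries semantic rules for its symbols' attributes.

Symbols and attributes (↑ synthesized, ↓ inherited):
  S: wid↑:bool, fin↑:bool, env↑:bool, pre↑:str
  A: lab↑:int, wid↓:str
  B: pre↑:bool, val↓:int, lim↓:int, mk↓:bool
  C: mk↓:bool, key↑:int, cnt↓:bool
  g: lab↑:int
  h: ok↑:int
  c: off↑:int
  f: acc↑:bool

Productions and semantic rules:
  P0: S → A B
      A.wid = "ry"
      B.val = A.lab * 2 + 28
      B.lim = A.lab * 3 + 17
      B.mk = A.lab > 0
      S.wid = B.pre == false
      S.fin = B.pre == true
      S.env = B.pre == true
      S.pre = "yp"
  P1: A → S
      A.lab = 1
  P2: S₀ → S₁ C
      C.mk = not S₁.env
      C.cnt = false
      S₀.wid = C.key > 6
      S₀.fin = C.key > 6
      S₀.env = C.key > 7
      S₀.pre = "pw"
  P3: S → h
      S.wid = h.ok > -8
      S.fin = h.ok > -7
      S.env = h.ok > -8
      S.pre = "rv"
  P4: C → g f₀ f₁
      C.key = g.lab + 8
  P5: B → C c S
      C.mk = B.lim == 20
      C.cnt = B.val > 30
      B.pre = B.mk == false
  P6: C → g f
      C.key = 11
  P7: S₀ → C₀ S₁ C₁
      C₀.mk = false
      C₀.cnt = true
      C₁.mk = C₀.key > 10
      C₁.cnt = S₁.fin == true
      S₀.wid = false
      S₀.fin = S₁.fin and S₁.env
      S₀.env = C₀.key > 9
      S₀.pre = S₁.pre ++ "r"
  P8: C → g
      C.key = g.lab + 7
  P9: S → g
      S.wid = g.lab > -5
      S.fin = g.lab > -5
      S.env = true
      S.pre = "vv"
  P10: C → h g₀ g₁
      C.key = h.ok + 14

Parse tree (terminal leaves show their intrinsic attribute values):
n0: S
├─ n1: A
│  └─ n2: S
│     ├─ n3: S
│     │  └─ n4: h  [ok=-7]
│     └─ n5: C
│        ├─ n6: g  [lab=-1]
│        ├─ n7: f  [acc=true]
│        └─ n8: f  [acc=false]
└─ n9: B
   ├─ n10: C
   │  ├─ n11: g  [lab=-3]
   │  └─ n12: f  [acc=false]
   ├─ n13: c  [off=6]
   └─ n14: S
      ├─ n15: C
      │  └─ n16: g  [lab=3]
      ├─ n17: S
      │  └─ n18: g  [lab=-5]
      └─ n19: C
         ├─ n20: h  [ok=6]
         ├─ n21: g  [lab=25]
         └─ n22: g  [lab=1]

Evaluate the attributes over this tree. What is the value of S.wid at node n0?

1. n1.wid = "ry"  ["ry"]
2. n4.ok = -7  [terminal]
3. n3.wid = true  [h.ok > -8]
4. n3.fin = false  [h.ok > -7]
5. n3.env = true  [h.ok > -8]
6. n3.pre = "rv"  ["rv"]
7. n5.mk = false  [not S₁.env]
8. n5.cnt = false  [false]
9. n6.lab = -1  [terminal]
10. n7.acc = true  [terminal]
11. n8.acc = false  [terminal]
12. n5.key = 7  [g.lab + 8]
13. n2.wid = true  [C.key > 6]
14. n2.fin = true  [C.key > 6]
15. n2.env = false  [C.key > 7]
16. n2.pre = "pw"  ["pw"]
17. n1.lab = 1  [1]
18. n9.val = 30  [A.lab * 2 + 28]
19. n9.lim = 20  [A.lab * 3 + 17]
20. n9.mk = true  [A.lab > 0]
21. n10.mk = true  [B.lim == 20]
22. n10.cnt = false  [B.val > 30]
23. n11.lab = -3  [terminal]
24. n12.acc = false  [terminal]
25. n10.key = 11  [11]
26. n13.off = 6  [terminal]
27. n15.mk = false  [false]
28. n15.cnt = true  [true]
29. n16.lab = 3  [terminal]
30. n15.key = 10  [g.lab + 7]
31. n18.lab = -5  [terminal]
32. n17.wid = false  [g.lab > -5]
33. n17.fin = false  [g.lab > -5]
34. n17.env = true  [true]
35. n17.pre = "vv"  ["vv"]
36. n19.mk = false  [C₀.key > 10]
37. n19.cnt = false  [S₁.fin == true]
38. n20.ok = 6  [terminal]
39. n21.lab = 25  [terminal]
40. n22.lab = 1  [terminal]
41. n19.key = 20  [h.ok + 14]
42. n14.wid = false  [false]
43. n14.fin = false  [S₁.fin and S₁.env]
44. n14.env = true  [C₀.key > 9]
45. n14.pre = "vvr"  [S₁.pre ++ "r"]
46. n9.pre = false  [B.mk == false]
47. n0.wid = true  [B.pre == false]
48. n0.fin = false  [B.pre == true]
49. n0.env = false  [B.pre == true]
50. n0.pre = "yp"  ["yp"]

true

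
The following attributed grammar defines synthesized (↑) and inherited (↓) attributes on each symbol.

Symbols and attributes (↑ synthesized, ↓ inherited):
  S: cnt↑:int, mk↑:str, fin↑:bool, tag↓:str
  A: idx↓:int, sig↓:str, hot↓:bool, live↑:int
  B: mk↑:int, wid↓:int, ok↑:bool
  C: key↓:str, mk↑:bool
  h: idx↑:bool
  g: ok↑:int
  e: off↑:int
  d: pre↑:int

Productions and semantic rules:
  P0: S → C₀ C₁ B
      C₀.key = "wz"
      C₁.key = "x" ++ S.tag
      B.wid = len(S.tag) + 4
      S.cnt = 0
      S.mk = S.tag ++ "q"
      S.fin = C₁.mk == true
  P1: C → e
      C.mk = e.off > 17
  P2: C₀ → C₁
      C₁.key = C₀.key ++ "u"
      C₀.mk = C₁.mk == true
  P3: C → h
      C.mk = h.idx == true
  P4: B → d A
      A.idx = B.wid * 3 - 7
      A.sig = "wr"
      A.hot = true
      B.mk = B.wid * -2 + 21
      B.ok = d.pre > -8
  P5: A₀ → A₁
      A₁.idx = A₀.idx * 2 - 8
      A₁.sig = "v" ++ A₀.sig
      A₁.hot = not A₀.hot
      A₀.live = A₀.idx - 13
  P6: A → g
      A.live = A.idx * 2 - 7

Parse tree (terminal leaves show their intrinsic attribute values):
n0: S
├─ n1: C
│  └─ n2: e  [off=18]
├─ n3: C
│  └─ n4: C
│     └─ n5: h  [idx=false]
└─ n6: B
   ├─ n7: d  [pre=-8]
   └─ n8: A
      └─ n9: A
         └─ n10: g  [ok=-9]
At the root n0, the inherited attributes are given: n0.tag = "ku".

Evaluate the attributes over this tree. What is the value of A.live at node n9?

1. n0.tag = "ku"  [given at root]
2. n1.key = "wz"  ["wz"]
3. n2.off = 18  [terminal]
4. n1.mk = true  [e.off > 17]
5. n3.key = "xku"  ["x" ++ S.tag]
6. n4.key = "xkuu"  [C₀.key ++ "u"]
7. n5.idx = false  [terminal]
8. n4.mk = false  [h.idx == true]
9. n3.mk = false  [C₁.mk == true]
10. n6.wid = 6  [len(S.tag) + 4]
11. n7.pre = -8  [terminal]
12. n8.idx = 11  [B.wid * 3 - 7]
13. n8.sig = "wr"  ["wr"]
14. n8.hot = true  [true]
15. n9.idx = 14  [A₀.idx * 2 - 8]
16. n9.sig = "vwr"  ["v" ++ A₀.sig]
17. n9.hot = false  [not A₀.hot]
18. n10.ok = -9  [terminal]
19. n9.live = 21  [A.idx * 2 - 7]
20. n8.live = -2  [A₀.idx - 13]
21. n6.mk = 9  [B.wid * -2 + 21]
22. n6.ok = false  [d.pre > -8]
23. n0.cnt = 0  [0]
24. n0.mk = "kuq"  [S.tag ++ "q"]
25. n0.fin = false  [C₁.mk == true]

21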